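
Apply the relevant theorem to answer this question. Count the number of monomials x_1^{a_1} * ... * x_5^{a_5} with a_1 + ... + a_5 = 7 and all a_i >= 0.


The number of degree-7 monomials in 5 variables is C(d+n-1, n-1).
= C(7+5-1, 5-1) = C(11, 4)
= 330

330


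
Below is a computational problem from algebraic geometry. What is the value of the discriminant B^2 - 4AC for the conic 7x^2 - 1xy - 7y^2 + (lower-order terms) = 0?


The discriminant of a conic Ax^2 + Bxy + Cy^2 + ... = 0 is B^2 - 4AC.
B^2 = (-1)^2 = 1
4AC = 4*7*(-7) = -196
Discriminant = 1 + 196 = 197

197


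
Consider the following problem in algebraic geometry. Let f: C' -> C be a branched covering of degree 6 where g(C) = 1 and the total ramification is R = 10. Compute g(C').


Riemann-Hurwitz formula: 2g' - 2 = d(2g - 2) + R
Given: d = 6, g = 1, R = 10
2g' - 2 = 6*(2*1 - 2) + 10
2g' - 2 = 6*0 + 10
2g' - 2 = 0 + 10 = 10
2g' = 12
g' = 6

6


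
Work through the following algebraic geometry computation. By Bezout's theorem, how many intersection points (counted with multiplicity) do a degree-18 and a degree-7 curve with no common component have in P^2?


Bezout's theorem states the intersection count equals the product of degrees.
Intersection count = 18 * 7 = 126

126


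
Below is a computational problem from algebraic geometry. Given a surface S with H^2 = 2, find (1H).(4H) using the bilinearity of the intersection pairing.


Using bilinearity of the intersection pairing on a surface S:
(aH).(bH) = ab * (H.H)
We have H^2 = 2.
D.E = (1H).(4H) = 1*4*2
= 4*2
= 8

8


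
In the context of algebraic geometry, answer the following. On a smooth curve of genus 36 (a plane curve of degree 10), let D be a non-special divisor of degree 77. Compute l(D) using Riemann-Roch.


First, compute the genus of a smooth plane curve of degree 10:
g = (d-1)(d-2)/2 = (10-1)(10-2)/2 = 36
For a non-special divisor D (i.e., h^1(D) = 0), Riemann-Roch gives:
l(D) = deg(D) - g + 1
Since deg(D) = 77 >= 2g - 1 = 71, D is non-special.
l(D) = 77 - 36 + 1 = 42

42


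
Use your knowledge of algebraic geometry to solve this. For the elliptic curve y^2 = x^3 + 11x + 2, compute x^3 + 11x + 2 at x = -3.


Compute x^3 + 11x + 2 at x = -3:
x^3 = (-3)^3 = -27
11*x = 11*(-3) = -33
Sum: -27 - 33 + 2 = -58

-58


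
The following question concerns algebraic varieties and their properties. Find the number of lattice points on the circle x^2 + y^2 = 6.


Systematically check integer values of x where x^2 <= 6.
For each valid x, check if 6 - x^2 is a perfect square.
Total integer solutions found: 0

0


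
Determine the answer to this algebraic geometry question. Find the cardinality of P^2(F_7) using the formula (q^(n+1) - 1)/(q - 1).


P^2(F_7) has (q^(n+1) - 1)/(q - 1) points.
= 7^2 + 7^1 + 7^0
= 49 + 7 + 1
= 57

57


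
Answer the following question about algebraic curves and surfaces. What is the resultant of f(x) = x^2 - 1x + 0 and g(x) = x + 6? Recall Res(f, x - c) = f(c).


For Res(f, x - c), we evaluate f at x = c.
f(-6) = (-6)^2 - 1*(-6) + 0
= 36 + 6 + 0
= 42 + 0 = 42
Res(f, g) = 42

42


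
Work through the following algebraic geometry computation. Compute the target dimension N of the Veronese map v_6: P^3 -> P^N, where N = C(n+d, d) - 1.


The Veronese embedding v_d: P^n -> P^N maps each point to all
degree-d monomials in n+1 homogeneous coordinates.
N = C(n+d, d) - 1
N = C(3+6, 6) - 1
N = C(9, 6) - 1
C(9, 6) = 84
N = 84 - 1 = 83

83


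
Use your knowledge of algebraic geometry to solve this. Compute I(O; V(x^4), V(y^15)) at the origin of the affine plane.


The intersection multiplicity of V(x^a) and V(y^b) at the origin is:
I(O; V(x^4), V(y^15)) = dim_k(k[x,y]/(x^4, y^15))
A basis for k[x,y]/(x^4, y^15) is the set of monomials x^i * y^j
where 0 <= i < 4 and 0 <= j < 15.
The number of such monomials is 4 * 15 = 60

60


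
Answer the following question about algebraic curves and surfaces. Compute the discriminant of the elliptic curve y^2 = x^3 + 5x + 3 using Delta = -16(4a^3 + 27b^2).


Compute each component:
4a^3 = 4*5^3 = 4*125 = 500
27b^2 = 27*3^2 = 27*9 = 243
4a^3 + 27b^2 = 500 + 243 = 743
Delta = -16*743 = -11888

-11888


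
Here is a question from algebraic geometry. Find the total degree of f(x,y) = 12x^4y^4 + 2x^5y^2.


Examine each term for its total degree (sum of exponents).
  Term '12x^4y^4' has total degree 4+4 = 8.
  Term '2x^5y^2' has total degree 5+2 = 7.
The maximum total degree among all terms is 8.

8


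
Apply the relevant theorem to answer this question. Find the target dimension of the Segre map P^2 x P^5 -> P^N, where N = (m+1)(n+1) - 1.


The Segre embedding maps P^m x P^n into P^N via
all products of coordinates from each factor.
N = (m+1)(n+1) - 1
N = (2+1)(5+1) - 1
N = 3*6 - 1
N = 18 - 1 = 17

17


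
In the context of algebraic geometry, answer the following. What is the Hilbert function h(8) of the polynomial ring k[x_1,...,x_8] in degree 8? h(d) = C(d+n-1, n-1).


The Hilbert function for the polynomial ring in 8 variables is:
h(d) = C(d+n-1, n-1)
h(8) = C(8+8-1, 8-1) = C(15, 7)
= 15! / (7! * 8!)
= 6435

6435


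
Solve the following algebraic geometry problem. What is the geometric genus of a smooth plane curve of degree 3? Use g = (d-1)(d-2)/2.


Using the genus formula for smooth plane curves:
g = (d-1)(d-2)/2
g = (3-1)(3-2)/2
g = 2*1/2
g = 2/2 = 1

1


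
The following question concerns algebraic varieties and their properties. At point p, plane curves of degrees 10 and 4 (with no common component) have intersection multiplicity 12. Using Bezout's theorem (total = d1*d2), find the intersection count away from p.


By Bezout's theorem, the total intersection number is d1 * d2.
Total = 10 * 4 = 40
Intersection multiplicity at p = 12
Remaining intersections = 40 - 12 = 28

28


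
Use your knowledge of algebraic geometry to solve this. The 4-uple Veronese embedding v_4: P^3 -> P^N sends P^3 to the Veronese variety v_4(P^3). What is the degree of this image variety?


The Veronese variety v_4(P^3) has degree d^r.
d^r = 4^3 = 64

64


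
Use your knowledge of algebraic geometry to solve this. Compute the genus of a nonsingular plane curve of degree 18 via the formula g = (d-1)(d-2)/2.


Using the genus formula for smooth plane curves:
g = (d-1)(d-2)/2
g = (18-1)(18-2)/2
g = 17*16/2
g = 272/2 = 136

136


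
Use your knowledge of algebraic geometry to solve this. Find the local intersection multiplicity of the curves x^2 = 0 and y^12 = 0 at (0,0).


The intersection multiplicity of V(x^a) and V(y^b) at the origin is:
I(O; V(x^2), V(y^12)) = dim_k(k[x,y]/(x^2, y^12))
A basis for k[x,y]/(x^2, y^12) is the set of monomials x^i * y^j
where 0 <= i < 2 and 0 <= j < 12.
The number of such monomials is 2 * 12 = 24

24


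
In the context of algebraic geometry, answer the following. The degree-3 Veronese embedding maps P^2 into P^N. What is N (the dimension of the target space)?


The Veronese embedding v_d: P^n -> P^N maps each point to all
degree-d monomials in n+1 homogeneous coordinates.
N = C(n+d, d) - 1
N = C(2+3, 3) - 1
N = C(5, 3) - 1
C(5, 3) = 10
N = 10 - 1 = 9

9


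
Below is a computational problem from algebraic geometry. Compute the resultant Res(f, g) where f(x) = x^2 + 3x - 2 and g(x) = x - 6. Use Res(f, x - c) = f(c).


For Res(f, x - c), we evaluate f at x = c.
f(6) = 6^2 + 3*6 - 2
= 36 + 18 - 2
= 54 - 2 = 52
Res(f, g) = 52

52


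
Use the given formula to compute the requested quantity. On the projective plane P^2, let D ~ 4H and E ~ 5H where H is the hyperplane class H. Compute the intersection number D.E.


Using bilinearity of the intersection pairing on the projective plane P^2:
(aH).(bH) = ab * (H.H)
We have H^2 = 1 (Bezout).
D.E = (4H).(5H) = 4*5*1
= 20*1
= 20

20


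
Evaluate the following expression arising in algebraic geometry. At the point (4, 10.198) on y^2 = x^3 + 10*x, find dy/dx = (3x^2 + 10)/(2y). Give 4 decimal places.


Using implicit differentiation of y^2 = x^3 + 10*x:
2y * dy/dx = 3x^2 + 10
dy/dx = (3x^2 + 10)/(2y)
Numerator: 3*4^2 + 10 = 58
Denominator: 2*10.198 = 20.396
dy/dx = 58/20.396 = 2.8437

2.8437


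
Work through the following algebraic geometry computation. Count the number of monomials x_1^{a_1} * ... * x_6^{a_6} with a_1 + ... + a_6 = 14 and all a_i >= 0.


The number of degree-14 monomials in 6 variables is C(d+n-1, n-1).
= C(14+6-1, 6-1) = C(19, 5)
= 11628

11628


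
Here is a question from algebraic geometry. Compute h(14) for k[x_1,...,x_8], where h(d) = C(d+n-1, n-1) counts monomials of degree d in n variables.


The Hilbert function for the polynomial ring in 8 variables is:
h(d) = C(d+n-1, n-1)
h(14) = C(14+8-1, 8-1) = C(21, 7)
= 21! / (7! * 14!)
= 116280

116280


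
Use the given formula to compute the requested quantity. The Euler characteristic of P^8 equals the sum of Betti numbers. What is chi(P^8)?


The complex projective space P^8 has one cell in each even real dimension 0, 2, ..., 16.
The cohomology groups are H^{2k}(P^8) = Z for k = 0,...,8, and 0 otherwise.
Euler characteristic = sum of Betti numbers = 1 per even-dimensional cohomology group.
chi(P^8) = 8 + 1 = 9

9


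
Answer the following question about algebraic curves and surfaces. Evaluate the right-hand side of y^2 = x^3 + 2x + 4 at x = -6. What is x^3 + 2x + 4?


Compute x^3 + 2x + 4 at x = -6:
x^3 = (-6)^3 = -216
2*x = 2*(-6) = -12
Sum: -216 - 12 + 4 = -224

-224


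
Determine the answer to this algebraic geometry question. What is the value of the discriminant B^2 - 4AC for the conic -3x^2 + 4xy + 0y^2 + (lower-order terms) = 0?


The discriminant of a conic Ax^2 + Bxy + Cy^2 + ... = 0 is B^2 - 4AC.
B^2 = 4^2 = 16
4AC = 4*(-3)*0 = 0
Discriminant = 16 + 0 = 16

16


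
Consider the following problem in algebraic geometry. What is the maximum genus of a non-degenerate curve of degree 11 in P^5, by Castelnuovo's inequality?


Castelnuovo's bound: write d - 1 = m(r-1) + epsilon with 0 <= epsilon < r-1.
d - 1 = 11 - 1 = 10
r - 1 = 5 - 1 = 4
10 = 2*4 + 2, so m = 2, epsilon = 2
pi(d, r) = m(m-1)(r-1)/2 + m*epsilon
= 2*1*4/2 + 2*2
= 8/2 + 4
= 4 + 4 = 8

8


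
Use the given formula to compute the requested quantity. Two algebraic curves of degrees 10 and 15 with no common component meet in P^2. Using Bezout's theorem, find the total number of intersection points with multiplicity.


Bezout's theorem states the intersection count equals the product of degrees.
Intersection count = 10 * 15 = 150

150


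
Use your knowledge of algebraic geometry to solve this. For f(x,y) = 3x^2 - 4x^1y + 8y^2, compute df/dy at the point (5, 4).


df/dy = (-4)*x^1 + 2*8*y^1
At (5,4): (-4)*5^1 + 2*8*4^1
= -20 + 64
= 44

44


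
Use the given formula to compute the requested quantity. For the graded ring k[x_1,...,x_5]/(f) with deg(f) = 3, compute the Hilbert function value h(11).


For R = k[x_1,...,x_n]/(f) with f homogeneous of degree e:
The Hilbert series is (1 - t^e)/(1 - t)^n.
So h(d) = C(d+n-1, n-1) - C(d-e+n-1, n-1) for d >= e.
With n=5, e=3, d=11:
C(11+5-1, 5-1) = C(15, 4) = 1365
C(11-3+5-1, 5-1) = C(12, 4) = 495
h(11) = 1365 - 495 = 870

870


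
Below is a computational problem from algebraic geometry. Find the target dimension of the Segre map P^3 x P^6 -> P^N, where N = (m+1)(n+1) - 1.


The Segre embedding maps P^m x P^n into P^N via
all products of coordinates from each factor.
N = (m+1)(n+1) - 1
N = (3+1)(6+1) - 1
N = 4*7 - 1
N = 28 - 1 = 27

27


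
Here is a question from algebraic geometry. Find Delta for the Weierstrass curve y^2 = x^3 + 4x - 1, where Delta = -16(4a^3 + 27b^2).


Compute each component:
4a^3 = 4*4^3 = 4*64 = 256
27b^2 = 27*(-1)^2 = 27*1 = 27
4a^3 + 27b^2 = 256 + 27 = 283
Delta = -16*283 = -4528

-4528


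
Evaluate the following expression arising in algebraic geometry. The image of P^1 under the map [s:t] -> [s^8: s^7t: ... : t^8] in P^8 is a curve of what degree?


The rational normal curve in P^8 is the image of P^1 under the 8-uple Veronese.
A general hyperplane in P^8 pulls back to a degree-8 form on P^1, which has 8 zeros,
so the curve meets a general hyperplane in 8 points. Degree = 8.

8


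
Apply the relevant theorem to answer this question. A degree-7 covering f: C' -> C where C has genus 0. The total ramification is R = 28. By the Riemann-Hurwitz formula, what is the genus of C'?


Riemann-Hurwitz formula: 2g' - 2 = d(2g - 2) + R
Given: d = 7, g = 0, R = 28
2g' - 2 = 7*(2*0 - 2) + 28
2g' - 2 = 7*(-2) + 28
2g' - 2 = -14 + 28 = 14
2g' = 16
g' = 8

8


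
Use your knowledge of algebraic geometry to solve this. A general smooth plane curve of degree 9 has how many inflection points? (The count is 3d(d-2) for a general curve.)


For a general smooth plane curve C of degree d, the inflection points are
the intersection of C with its Hessian curve, which has degree 3(d-2).
By Bezout, the total intersection number is d * 3(d-2) = 9 * 21 = 189.
For a general curve every flex is ordinary, so each contributes
multiplicity 1 to C·Hess(C), and the number of distinct inflection
points is 3d(d-2).
Inflection points = 3*9*(9-2) = 3*9*7 = 189

189


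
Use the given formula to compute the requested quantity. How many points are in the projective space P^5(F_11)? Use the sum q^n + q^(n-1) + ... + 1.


P^5(F_11) has (q^(n+1) - 1)/(q - 1) points.
= 11^5 + 11^4 + 11^3 + 11^2 + 11^1 + 11^0
= 161051 + 14641 + 1331 + 121 + 11 + 1
= 177156

177156


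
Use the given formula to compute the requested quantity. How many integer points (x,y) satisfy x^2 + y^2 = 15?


Systematically check integer values of x where x^2 <= 15.
For each valid x, check if 15 - x^2 is a perfect square.
Total integer solutions found: 0

0


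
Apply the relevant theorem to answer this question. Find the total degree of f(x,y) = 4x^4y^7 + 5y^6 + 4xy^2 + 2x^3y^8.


Examine each term for its total degree (sum of exponents).
  Term '4x^4y^7' has total degree 4+7 = 11.
  Term '5y^6' has total degree 0+6 = 6.
  Term '4xy^2' has total degree 1+2 = 3.
  Term '2x^3y^8' has total degree 3+8 = 11.
The maximum total degree among all terms is 11.

11


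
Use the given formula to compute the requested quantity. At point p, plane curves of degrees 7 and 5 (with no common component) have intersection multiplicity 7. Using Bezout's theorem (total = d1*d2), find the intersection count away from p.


By Bezout's theorem, the total intersection number is d1 * d2.
Total = 7 * 5 = 35
Intersection multiplicity at p = 7
Remaining intersections = 35 - 7 = 28

28


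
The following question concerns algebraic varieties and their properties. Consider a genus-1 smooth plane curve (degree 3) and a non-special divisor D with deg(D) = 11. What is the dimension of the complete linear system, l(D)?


First, compute the genus of a smooth plane curve of degree 3:
g = (d-1)(d-2)/2 = (3-1)(3-2)/2 = 1
For a non-special divisor D (i.e., h^1(D) = 0), Riemann-Roch gives:
l(D) = deg(D) - g + 1
Since deg(D) = 11 >= 2g - 1 = 1, D is non-special.
l(D) = 11 - 1 + 1 = 11

11


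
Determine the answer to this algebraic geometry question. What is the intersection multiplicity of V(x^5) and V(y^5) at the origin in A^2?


The intersection multiplicity of V(x^a) and V(y^b) at the origin is:
I(O; V(x^5), V(y^5)) = dim_k(k[x,y]/(x^5, y^5))
A basis for k[x,y]/(x^5, y^5) is the set of monomials x^i * y^j
where 0 <= i < 5 and 0 <= j < 5.
The number of such monomials is 5 * 5 = 25

25


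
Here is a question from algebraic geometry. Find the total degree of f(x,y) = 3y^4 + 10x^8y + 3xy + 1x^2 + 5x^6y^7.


Examine each term for its total degree (sum of exponents).
  Term '3y^4' has total degree 0+4 = 4.
  Term '10x^8y' has total degree 8+1 = 9.
  Term '3xy' has total degree 1+1 = 2.
  Term '1x^2' has total degree 2+0 = 2.
  Term '5x^6y^7' has total degree 6+7 = 13.
The maximum total degree among all terms is 13.

13


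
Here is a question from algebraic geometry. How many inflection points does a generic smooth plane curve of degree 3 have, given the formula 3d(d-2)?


For a general smooth plane curve C of degree d, the inflection points are
the intersection of C with its Hessian curve, which has degree 3(d-2).
By Bezout, the total intersection number is d * 3(d-2) = 3 * 3 = 9.
For a general curve every flex is ordinary, so each contributes
multiplicity 1 to C·Hess(C), and the number of distinct inflection
points is 3d(d-2).
Inflection points = 3*3*(3-2) = 3*3*1 = 9

9


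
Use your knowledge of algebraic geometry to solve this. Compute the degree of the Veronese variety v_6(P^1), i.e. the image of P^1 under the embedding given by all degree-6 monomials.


The Veronese variety v_6(P^1) has degree d^r.
d^r = 6^1 = 6

6


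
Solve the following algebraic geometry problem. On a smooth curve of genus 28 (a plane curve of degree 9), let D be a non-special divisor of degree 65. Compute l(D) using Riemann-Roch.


First, compute the genus of a smooth plane curve of degree 9:
g = (d-1)(d-2)/2 = (9-1)(9-2)/2 = 28
For a non-special divisor D (i.e., h^1(D) = 0), Riemann-Roch gives:
l(D) = deg(D) - g + 1
Since deg(D) = 65 >= 2g - 1 = 55, D is non-special.
l(D) = 65 - 28 + 1 = 38

38


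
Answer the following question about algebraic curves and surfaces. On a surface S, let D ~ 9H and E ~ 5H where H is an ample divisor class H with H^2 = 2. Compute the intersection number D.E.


Using bilinearity of the intersection pairing on a surface S:
(aH).(bH) = ab * (H.H)
We have H^2 = 2.
D.E = (9H).(5H) = 9*5*2
= 45*2
= 90

90


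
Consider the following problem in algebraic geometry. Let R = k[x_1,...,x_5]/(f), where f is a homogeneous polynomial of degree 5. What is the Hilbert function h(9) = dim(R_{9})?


For R = k[x_1,...,x_n]/(f) with f homogeneous of degree e:
The Hilbert series is (1 - t^e)/(1 - t)^n.
So h(d) = C(d+n-1, n-1) - C(d-e+n-1, n-1) for d >= e.
With n=5, e=5, d=9:
C(9+5-1, 5-1) = C(13, 4) = 715
C(9-5+5-1, 5-1) = C(8, 4) = 70
h(9) = 715 - 70 = 645

645


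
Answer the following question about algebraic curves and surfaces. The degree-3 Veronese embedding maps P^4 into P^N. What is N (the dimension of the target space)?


The Veronese embedding v_d: P^n -> P^N maps each point to all
degree-d monomials in n+1 homogeneous coordinates.
N = C(n+d, d) - 1
N = C(4+3, 3) - 1
N = C(7, 3) - 1
C(7, 3) = 35
N = 35 - 1 = 34

34


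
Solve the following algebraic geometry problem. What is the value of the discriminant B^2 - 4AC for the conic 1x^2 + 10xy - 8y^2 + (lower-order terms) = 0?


The discriminant of a conic Ax^2 + Bxy + Cy^2 + ... = 0 is B^2 - 4AC.
B^2 = 10^2 = 100
4AC = 4*1*(-8) = -32
Discriminant = 100 + 32 = 132

132


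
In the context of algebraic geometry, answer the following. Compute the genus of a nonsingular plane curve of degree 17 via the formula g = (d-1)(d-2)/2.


Using the genus formula for smooth plane curves:
g = (d-1)(d-2)/2
g = (17-1)(17-2)/2
g = 16*15/2
g = 240/2 = 120

120


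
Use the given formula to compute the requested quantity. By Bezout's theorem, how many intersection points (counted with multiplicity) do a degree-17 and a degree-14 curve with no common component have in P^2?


Bezout's theorem states the intersection count equals the product of degrees.
Intersection count = 17 * 14 = 238

238


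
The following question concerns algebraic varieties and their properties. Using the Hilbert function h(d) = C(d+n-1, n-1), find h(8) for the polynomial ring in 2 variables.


The Hilbert function for the polynomial ring in 2 variables is:
h(d) = C(d+n-1, n-1)
h(8) = C(8+2-1, 2-1) = C(9, 1)
= 9! / (1! * 8!)
= 9

9


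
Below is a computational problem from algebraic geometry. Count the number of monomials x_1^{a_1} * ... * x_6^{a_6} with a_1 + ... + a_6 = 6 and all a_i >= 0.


The number of degree-6 monomials in 6 variables is C(d+n-1, n-1).
= C(6+6-1, 6-1) = C(11, 5)
= 462

462


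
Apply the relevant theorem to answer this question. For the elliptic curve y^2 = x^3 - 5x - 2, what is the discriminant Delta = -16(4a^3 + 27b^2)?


Compute each component:
4a^3 = 4*(-5)^3 = 4*(-125) = -500
27b^2 = 27*(-2)^2 = 27*4 = 108
4a^3 + 27b^2 = -500 + 108 = -392
Delta = -16*(-392) = 6272

6272


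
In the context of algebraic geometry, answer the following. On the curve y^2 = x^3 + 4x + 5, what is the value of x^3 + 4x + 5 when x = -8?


Compute x^3 + 4x + 5 at x = -8:
x^3 = (-8)^3 = -512
4*x = 4*(-8) = -32
Sum: -512 - 32 + 5 = -539

-539


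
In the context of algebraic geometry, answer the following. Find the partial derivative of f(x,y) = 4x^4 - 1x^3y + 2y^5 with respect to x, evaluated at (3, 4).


df/dx = 4*4*x^3 + 3*(-1)*x^2*y
At (3,4): 4*4*3^3 + 3*(-1)*3^2*4
= 432 - 108
= 324

324


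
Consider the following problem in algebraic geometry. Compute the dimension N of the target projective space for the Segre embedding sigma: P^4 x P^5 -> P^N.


The Segre embedding maps P^m x P^n into P^N via
all products of coordinates from each factor.
N = (m+1)(n+1) - 1
N = (4+1)(5+1) - 1
N = 5*6 - 1
N = 30 - 1 = 29

29


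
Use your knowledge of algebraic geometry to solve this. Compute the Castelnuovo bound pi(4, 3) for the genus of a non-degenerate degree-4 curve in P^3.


Castelnuovo's bound: write d - 1 = m(r-1) + epsilon with 0 <= epsilon < r-1.
d - 1 = 4 - 1 = 3
r - 1 = 3 - 1 = 2
3 = 1*2 + 1, so m = 1, epsilon = 1
pi(d, r) = m(m-1)(r-1)/2 + m*epsilon
= 1*0*2/2 + 1*1
= 0/2 + 1
= 0 + 1 = 1

1


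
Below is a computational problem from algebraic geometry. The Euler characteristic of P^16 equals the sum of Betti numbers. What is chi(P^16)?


The complex projective space P^16 has one cell in each even real dimension 0, 2, ..., 32.
The cohomology groups are H^{2k}(P^16) = Z for k = 0,...,16, and 0 otherwise.
Euler characteristic = sum of Betti numbers = 1 per even-dimensional cohomology group.
chi(P^16) = 16 + 1 = 17

17


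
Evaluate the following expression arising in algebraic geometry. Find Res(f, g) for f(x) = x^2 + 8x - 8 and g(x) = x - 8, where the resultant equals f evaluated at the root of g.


For Res(f, x - c), we evaluate f at x = c.
f(8) = 8^2 + 8*8 - 8
= 64 + 64 - 8
= 128 - 8 = 120
Res(f, g) = 120

120


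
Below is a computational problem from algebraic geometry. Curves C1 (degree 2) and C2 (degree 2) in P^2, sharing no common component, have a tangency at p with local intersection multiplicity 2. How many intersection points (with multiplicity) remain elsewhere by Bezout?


By Bezout's theorem, the total intersection number is d1 * d2.
Total = 2 * 2 = 4
Intersection multiplicity at p = 2
Remaining intersections = 4 - 2 = 2

2


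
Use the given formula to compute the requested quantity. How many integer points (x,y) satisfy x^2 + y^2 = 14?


Systematically check integer values of x where x^2 <= 14.
For each valid x, check if 14 - x^2 is a perfect square.
Total integer solutions found: 0

0


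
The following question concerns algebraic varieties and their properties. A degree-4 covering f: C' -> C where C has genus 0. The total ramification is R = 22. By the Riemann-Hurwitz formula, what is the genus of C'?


Riemann-Hurwitz formula: 2g' - 2 = d(2g - 2) + R
Given: d = 4, g = 0, R = 22
2g' - 2 = 4*(2*0 - 2) + 22
2g' - 2 = 4*(-2) + 22
2g' - 2 = -8 + 22 = 14
2g' = 16
g' = 8

8


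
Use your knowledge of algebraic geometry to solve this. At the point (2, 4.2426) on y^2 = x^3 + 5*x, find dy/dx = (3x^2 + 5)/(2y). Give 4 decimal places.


Using implicit differentiation of y^2 = x^3 + 5*x:
2y * dy/dx = 3x^2 + 5
dy/dx = (3x^2 + 5)/(2y)
Numerator: 3*2^2 + 5 = 17
Denominator: 2*4.2426 = 8.4852
dy/dx = 17/8.4852 = 2.0035

2.0035


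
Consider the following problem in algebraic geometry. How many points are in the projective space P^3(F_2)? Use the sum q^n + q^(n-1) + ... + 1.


P^3(F_2) has (q^(n+1) - 1)/(q - 1) points.
= 2^3 + 2^2 + 2^1 + 2^0
= 8 + 4 + 2 + 1
= 15

15


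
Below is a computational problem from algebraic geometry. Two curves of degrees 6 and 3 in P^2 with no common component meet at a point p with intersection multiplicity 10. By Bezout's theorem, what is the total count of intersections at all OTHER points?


By Bezout's theorem, the total intersection number is d1 * d2.
Total = 6 * 3 = 18
Intersection multiplicity at p = 10
Remaining intersections = 18 - 10 = 8

8


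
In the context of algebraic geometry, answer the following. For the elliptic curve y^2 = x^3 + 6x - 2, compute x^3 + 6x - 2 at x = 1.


Compute x^3 + 6x - 2 at x = 1:
x^3 = 1^3 = 1
6*x = 6*1 = 6
Sum: 1 + 6 - 2 = 5

5


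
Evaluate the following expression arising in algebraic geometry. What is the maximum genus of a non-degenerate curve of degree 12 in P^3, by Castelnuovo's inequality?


Castelnuovo's bound: write d - 1 = m(r-1) + epsilon with 0 <= epsilon < r-1.
d - 1 = 12 - 1 = 11
r - 1 = 3 - 1 = 2
11 = 5*2 + 1, so m = 5, epsilon = 1
pi(d, r) = m(m-1)(r-1)/2 + m*epsilon
= 5*4*2/2 + 5*1
= 40/2 + 5
= 20 + 5 = 25

25


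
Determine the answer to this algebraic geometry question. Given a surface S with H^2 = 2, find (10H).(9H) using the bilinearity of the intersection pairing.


Using bilinearity of the intersection pairing on a surface S:
(aH).(bH) = ab * (H.H)
We have H^2 = 2.
D.E = (10H).(9H) = 10*9*2
= 90*2
= 180

180


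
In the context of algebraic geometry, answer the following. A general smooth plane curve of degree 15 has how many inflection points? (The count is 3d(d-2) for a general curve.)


For a general smooth plane curve C of degree d, the inflection points are
the intersection of C with its Hessian curve, which has degree 3(d-2).
By Bezout, the total intersection number is d * 3(d-2) = 15 * 39 = 585.
For a general curve every flex is ordinary, so each contributes
multiplicity 1 to C·Hess(C), and the number of distinct inflection
points is 3d(d-2).
Inflection points = 3*15*(15-2) = 3*15*13 = 585

585


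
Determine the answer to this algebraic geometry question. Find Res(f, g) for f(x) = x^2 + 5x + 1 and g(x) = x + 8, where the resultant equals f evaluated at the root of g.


For Res(f, x - c), we evaluate f at x = c.
f(-8) = (-8)^2 + 5*(-8) + 1
= 64 - 40 + 1
= 24 + 1 = 25
Res(f, g) = 25

25


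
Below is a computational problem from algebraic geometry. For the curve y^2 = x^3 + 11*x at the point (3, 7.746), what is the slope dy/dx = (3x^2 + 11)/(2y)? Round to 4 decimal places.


Using implicit differentiation of y^2 = x^3 + 11*x:
2y * dy/dx = 3x^2 + 11
dy/dx = (3x^2 + 11)/(2y)
Numerator: 3*3^2 + 11 = 38
Denominator: 2*7.746 = 15.492
dy/dx = 38/15.492 = 2.4529

2.4529


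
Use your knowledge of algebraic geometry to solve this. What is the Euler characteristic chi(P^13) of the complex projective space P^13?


The complex projective space P^13 has one cell in each even real dimension 0, 2, ..., 26.
The cohomology groups are H^{2k}(P^13) = Z for k = 0,...,13, and 0 otherwise.
Euler characteristic = sum of Betti numbers = 1 per even-dimensional cohomology group.
chi(P^13) = 13 + 1 = 14

14


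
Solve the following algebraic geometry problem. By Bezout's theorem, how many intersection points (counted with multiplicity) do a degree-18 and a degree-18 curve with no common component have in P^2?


Bezout's theorem states the intersection count equals the product of degrees.
Intersection count = 18 * 18 = 324

324


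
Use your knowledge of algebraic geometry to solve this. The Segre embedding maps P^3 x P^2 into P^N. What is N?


The Segre embedding maps P^m x P^n into P^N via
all products of coordinates from each factor.
N = (m+1)(n+1) - 1
N = (3+1)(2+1) - 1
N = 4*3 - 1
N = 12 - 1 = 11

11


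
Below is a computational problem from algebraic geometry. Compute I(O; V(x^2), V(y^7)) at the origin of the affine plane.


The intersection multiplicity of V(x^a) and V(y^b) at the origin is:
I(O; V(x^2), V(y^7)) = dim_k(k[x,y]/(x^2, y^7))
A basis for k[x,y]/(x^2, y^7) is the set of monomials x^i * y^j
where 0 <= i < 2 and 0 <= j < 7.
The number of such monomials is 2 * 7 = 14

14


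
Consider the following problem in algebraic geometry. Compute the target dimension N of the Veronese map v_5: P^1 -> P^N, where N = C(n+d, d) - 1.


The Veronese embedding v_d: P^n -> P^N maps each point to all
degree-d monomials in n+1 homogeneous coordinates.
N = C(n+d, d) - 1
N = C(1+5, 5) - 1
N = C(6, 5) - 1
C(6, 5) = 6
N = 6 - 1 = 5

5


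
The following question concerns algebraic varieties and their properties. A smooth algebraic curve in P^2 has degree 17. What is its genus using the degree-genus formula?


Using the genus formula for smooth plane curves:
g = (d-1)(d-2)/2
g = (17-1)(17-2)/2
g = 16*15/2
g = 240/2 = 120

120


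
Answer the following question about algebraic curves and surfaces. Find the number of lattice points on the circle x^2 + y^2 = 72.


Systematically check integer values of x where x^2 <= 72.
For each valid x, check if 72 - x^2 is a perfect square.
x=6: 72 - 36 = 36, sqrt = 6 (valid)
Total integer solutions found: 4

4


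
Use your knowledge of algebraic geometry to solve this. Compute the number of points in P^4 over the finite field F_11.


P^4(F_11) has (q^(n+1) - 1)/(q - 1) points.
= 11^4 + 11^3 + 11^2 + 11^1 + 11^0
= 14641 + 1331 + 121 + 11 + 1
= 16105

16105


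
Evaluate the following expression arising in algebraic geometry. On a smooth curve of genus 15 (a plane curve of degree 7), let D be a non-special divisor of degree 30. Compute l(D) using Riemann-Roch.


First, compute the genus of a smooth plane curve of degree 7:
g = (d-1)(d-2)/2 = (7-1)(7-2)/2 = 15
For a non-special divisor D (i.e., h^1(D) = 0), Riemann-Roch gives:
l(D) = deg(D) - g + 1
Since deg(D) = 30 >= 2g - 1 = 29, D is non-special.
l(D) = 30 - 15 + 1 = 16

16


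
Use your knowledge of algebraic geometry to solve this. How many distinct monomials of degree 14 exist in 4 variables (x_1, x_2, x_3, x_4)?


The number of degree-14 monomials in 4 variables is C(d+n-1, n-1).
= C(14+4-1, 4-1) = C(17, 3)
= 680

680


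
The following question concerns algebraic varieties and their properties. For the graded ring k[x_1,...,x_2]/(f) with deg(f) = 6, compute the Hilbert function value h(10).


For R = k[x_1,...,x_n]/(f) with f homogeneous of degree e:
The Hilbert series is (1 - t^e)/(1 - t)^n.
So h(d) = C(d+n-1, n-1) - C(d-e+n-1, n-1) for d >= e.
With n=2, e=6, d=10:
C(10+2-1, 2-1) = C(11, 1) = 11
C(10-6+2-1, 2-1) = C(5, 1) = 5
h(10) = 11 - 5 = 6

6


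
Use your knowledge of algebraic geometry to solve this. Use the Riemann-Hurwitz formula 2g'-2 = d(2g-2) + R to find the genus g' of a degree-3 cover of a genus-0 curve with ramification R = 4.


Riemann-Hurwitz formula: 2g' - 2 = d(2g - 2) + R
Given: d = 3, g = 0, R = 4
2g' - 2 = 3*(2*0 - 2) + 4
2g' - 2 = 3*(-2) + 4
2g' - 2 = -6 + 4 = -2
2g' = 0
g' = 0

0


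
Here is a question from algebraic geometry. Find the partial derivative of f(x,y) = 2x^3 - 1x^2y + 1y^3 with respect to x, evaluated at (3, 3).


df/dx = 3*2*x^2 + 2*(-1)*x^1*y
At (3,3): 3*2*3^2 + 2*(-1)*3^1*3
= 54 - 18
= 36

36


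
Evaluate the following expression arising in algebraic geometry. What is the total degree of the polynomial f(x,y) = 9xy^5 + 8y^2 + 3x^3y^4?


Examine each term for its total degree (sum of exponents).
  Term '9xy^5' has total degree 1+5 = 6.
  Term '8y^2' has total degree 0+2 = 2.
  Term '3x^3y^4' has total degree 3+4 = 7.
The maximum total degree among all terms is 7.

7


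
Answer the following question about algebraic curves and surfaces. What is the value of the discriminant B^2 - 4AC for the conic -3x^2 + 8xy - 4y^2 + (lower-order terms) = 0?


The discriminant of a conic Ax^2 + Bxy + Cy^2 + ... = 0 is B^2 - 4AC.
B^2 = 8^2 = 64
4AC = 4*(-3)*(-4) = 48
Discriminant = 64 - 48 = 16

16


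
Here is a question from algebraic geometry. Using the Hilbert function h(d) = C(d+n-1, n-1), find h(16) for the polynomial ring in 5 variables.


The Hilbert function for the polynomial ring in 5 variables is:
h(d) = C(d+n-1, n-1)
h(16) = C(16+5-1, 5-1) = C(20, 4)
= 20! / (4! * 16!)
= 4845

4845


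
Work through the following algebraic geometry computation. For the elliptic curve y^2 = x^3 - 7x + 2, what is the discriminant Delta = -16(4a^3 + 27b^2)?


Compute each component:
4a^3 = 4*(-7)^3 = 4*(-343) = -1372
27b^2 = 27*2^2 = 27*4 = 108
4a^3 + 27b^2 = -1372 + 108 = -1264
Delta = -16*(-1264) = 20224

20224


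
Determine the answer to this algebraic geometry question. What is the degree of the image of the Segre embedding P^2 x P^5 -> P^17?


The degree of the Segre variety P^2 x P^5 is C(m+n, m).
= C(7, 2)
= 21

21


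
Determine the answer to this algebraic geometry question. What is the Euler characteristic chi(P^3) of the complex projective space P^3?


The complex projective space P^3 has one cell in each even real dimension 0, 2, ..., 6.
The cohomology groups are H^{2k}(P^3) = Z for k = 0,...,3, and 0 otherwise.
Euler characteristic = sum of Betti numbers = 1 per even-dimensional cohomology group.
chi(P^3) = 3 + 1 = 4

4


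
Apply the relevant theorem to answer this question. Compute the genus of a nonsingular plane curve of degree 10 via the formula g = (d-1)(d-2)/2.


Using the genus formula for smooth plane curves:
g = (d-1)(d-2)/2
g = (10-1)(10-2)/2
g = 9*8/2
g = 72/2 = 36

36


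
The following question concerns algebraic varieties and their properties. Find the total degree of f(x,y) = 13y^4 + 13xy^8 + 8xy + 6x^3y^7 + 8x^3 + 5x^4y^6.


Examine each term for its total degree (sum of exponents).
  Term '13y^4' has total degree 0+4 = 4.
  Term '13xy^8' has total degree 1+8 = 9.
  Term '8xy' has total degree 1+1 = 2.
  Term '6x^3y^7' has total degree 3+7 = 10.
  Term '8x^3' has total degree 3+0 = 3.
  Term '5x^4y^6' has total degree 4+6 = 10.
The maximum total degree among all terms is 10.

10


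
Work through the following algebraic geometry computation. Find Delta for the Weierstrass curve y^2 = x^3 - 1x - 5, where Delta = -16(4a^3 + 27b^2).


Compute each component:
4a^3 = 4*(-1)^3 = 4*(-1) = -4
27b^2 = 27*(-5)^2 = 27*25 = 675
4a^3 + 27b^2 = -4 + 675 = 671
Delta = -16*671 = -10736

-10736


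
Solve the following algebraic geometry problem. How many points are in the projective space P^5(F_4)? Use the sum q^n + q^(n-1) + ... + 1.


P^5(F_4) has (q^(n+1) - 1)/(q - 1) points.
= 4^5 + 4^4 + 4^3 + 4^2 + 4^1 + 4^0
= 1024 + 256 + 64 + 16 + 4 + 1
= 1365

1365


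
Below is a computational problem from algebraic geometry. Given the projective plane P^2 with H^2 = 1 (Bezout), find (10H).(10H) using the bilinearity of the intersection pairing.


Using bilinearity of the intersection pairing on the projective plane P^2:
(aH).(bH) = ab * (H.H)
We have H^2 = 1 (Bezout).
D.E = (10H).(10H) = 10*10*1
= 100*1
= 100

100


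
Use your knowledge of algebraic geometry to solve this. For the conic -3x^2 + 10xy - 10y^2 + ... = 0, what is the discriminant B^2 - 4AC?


The discriminant of a conic Ax^2 + Bxy + Cy^2 + ... = 0 is B^2 - 4AC.
B^2 = 10^2 = 100
4AC = 4*(-3)*(-10) = 120
Discriminant = 100 - 120 = -20

-20


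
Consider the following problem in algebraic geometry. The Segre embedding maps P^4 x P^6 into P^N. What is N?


The Segre embedding maps P^m x P^n into P^N via
all products of coordinates from each factor.
N = (m+1)(n+1) - 1
N = (4+1)(6+1) - 1
N = 5*7 - 1
N = 35 - 1 = 34

34


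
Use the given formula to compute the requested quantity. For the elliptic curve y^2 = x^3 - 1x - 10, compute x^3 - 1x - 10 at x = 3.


Compute x^3 - 1x - 10 at x = 3:
x^3 = 3^3 = 27
(-1)*x = (-1)*3 = -3
Sum: 27 - 3 - 10 = 14

14


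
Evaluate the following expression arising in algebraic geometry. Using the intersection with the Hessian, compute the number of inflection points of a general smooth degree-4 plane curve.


For a general smooth plane curve C of degree d, the inflection points are
the intersection of C with its Hessian curve, which has degree 3(d-2).
By Bezout, the total intersection number is d * 3(d-2) = 4 * 6 = 24.
For a general curve every flex is ordinary, so each contributes
multiplicity 1 to C·Hess(C), and the number of distinct inflection
points is 3d(d-2).
Inflection points = 3*4*(4-2) = 3*4*2 = 24

24


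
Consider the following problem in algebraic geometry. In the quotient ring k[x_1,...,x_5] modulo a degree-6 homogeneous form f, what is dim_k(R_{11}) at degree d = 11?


For R = k[x_1,...,x_n]/(f) with f homogeneous of degree e:
The Hilbert series is (1 - t^e)/(1 - t)^n.
So h(d) = C(d+n-1, n-1) - C(d-e+n-1, n-1) for d >= e.
With n=5, e=6, d=11:
C(11+5-1, 5-1) = C(15, 4) = 1365
C(11-6+5-1, 5-1) = C(9, 4) = 126
h(11) = 1365 - 126 = 1239

1239


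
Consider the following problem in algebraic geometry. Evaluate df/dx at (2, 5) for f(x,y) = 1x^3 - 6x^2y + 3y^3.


df/dx = 3*1*x^2 + 2*(-6)*x^1*y
At (2,5): 3*1*2^2 + 2*(-6)*2^1*5
= 12 - 120
= -108

-108


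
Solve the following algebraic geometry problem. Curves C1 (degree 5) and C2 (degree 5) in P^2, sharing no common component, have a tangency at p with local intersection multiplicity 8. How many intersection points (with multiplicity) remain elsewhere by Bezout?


By Bezout's theorem, the total intersection number is d1 * d2.
Total = 5 * 5 = 25
Intersection multiplicity at p = 8
Remaining intersections = 25 - 8 = 17

17


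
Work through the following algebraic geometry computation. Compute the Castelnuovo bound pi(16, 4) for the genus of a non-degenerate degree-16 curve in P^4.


Castelnuovo's bound: write d - 1 = m(r-1) + epsilon with 0 <= epsilon < r-1.
d - 1 = 16 - 1 = 15
r - 1 = 4 - 1 = 3
15 = 5*3 + 0, so m = 5, epsilon = 0
pi(d, r) = m(m-1)(r-1)/2 + m*epsilon
= 5*4*3/2 + 5*0
= 60/2 + 0
= 30 + 0 = 30

30


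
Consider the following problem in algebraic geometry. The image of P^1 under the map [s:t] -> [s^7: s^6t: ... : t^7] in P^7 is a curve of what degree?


The rational normal curve in P^7 is the image of P^1 under the 7-uple Veronese.
A general hyperplane in P^7 pulls back to a degree-7 form on P^1, which has 7 zeros,
so the curve meets a general hyperplane in 7 points. Degree = 7.

7


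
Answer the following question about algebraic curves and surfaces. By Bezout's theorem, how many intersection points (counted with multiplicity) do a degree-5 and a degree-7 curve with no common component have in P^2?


Bezout's theorem states the intersection count equals the product of degrees.
Intersection count = 5 * 7 = 35

35


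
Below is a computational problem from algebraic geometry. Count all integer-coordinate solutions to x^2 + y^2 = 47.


Systematically check integer values of x where x^2 <= 47.
For each valid x, check if 47 - x^2 is a perfect square.
Total integer solutions found: 0

0


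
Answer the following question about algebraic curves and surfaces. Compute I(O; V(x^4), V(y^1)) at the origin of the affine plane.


The intersection multiplicity of V(x^a) and V(y^b) at the origin is:
I(O; V(x^4), V(y^1)) = dim_k(k[x,y]/(x^4, y^1))
A basis for k[x,y]/(x^4, y^1) is the set of monomials x^i * y^j
where 0 <= i < 4 and 0 <= j < 1.
The number of such monomials is 4 * 1 = 4

4


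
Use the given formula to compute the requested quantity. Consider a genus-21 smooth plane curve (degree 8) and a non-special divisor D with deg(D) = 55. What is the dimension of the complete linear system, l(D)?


First, compute the genus of a smooth plane curve of degree 8:
g = (d-1)(d-2)/2 = (8-1)(8-2)/2 = 21
For a non-special divisor D (i.e., h^1(D) = 0), Riemann-Roch gives:
l(D) = deg(D) - g + 1
Since deg(D) = 55 >= 2g - 1 = 41, D is non-special.
l(D) = 55 - 21 + 1 = 35

35


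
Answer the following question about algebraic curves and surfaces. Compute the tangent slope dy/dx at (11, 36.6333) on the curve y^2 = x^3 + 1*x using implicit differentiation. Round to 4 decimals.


Using implicit differentiation of y^2 = x^3 + 1*x:
2y * dy/dx = 3x^2 + 1
dy/dx = (3x^2 + 1)/(2y)
Numerator: 3*11^2 + 1 = 364
Denominator: 2*36.6333 = 73.2666
dy/dx = 364/73.2666 = 4.9682

4.9682
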